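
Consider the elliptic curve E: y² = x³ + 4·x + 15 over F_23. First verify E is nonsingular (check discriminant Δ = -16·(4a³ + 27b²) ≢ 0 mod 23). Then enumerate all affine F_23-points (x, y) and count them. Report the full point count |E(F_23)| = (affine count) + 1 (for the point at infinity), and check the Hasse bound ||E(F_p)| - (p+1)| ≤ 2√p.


Affine points = {(2, 10), (2, 13), (3, 10), (3, 13), (4, 7), (4, 16), (6, 5), (6, 18), (7, 8), (7, 15), (14, 3), (14, 20), (15, 0), (16, 9), (16, 14), (18, 10), (18, 13), (19, 2), (19, 21)}; affine count = 19; |E(F_23)| = 20.

Discriminant check: Δ ∝ 4a³ + 27b² = 4·4³ + 27·15² = 4·64 + 27·225 ≡ 6 (mod 23). Nonzero ⇒ E is nonsingular.
For each x ∈ F_23, compute rhs = x³ + 4·x + 15 mod 23, then count y ∈ F_23 with y² ≡ rhs.
  x = 0: rhs = 15, matching y values: none (0 points).
  x = 1: rhs = 20, matching y values: none (0 points).
  x = 2: rhs = 8, matching y values: 10, 13 (2 points).
  x = 3: rhs = 8, matching y values: 10, 13 (2 points).
  x = 4: rhs = 3, matching y values: 7, 16 (2 points).
  x = 5: rhs = 22, matching y values: none (0 points).
  x = 6: rhs = 2, matching y values: 5, 18 (2 points).
  x = 7: rhs = 18, matching y values: 8, 15 (2 points).
  x = 8: rhs = 7, matching y values: none (0 points).
  x = 9: rhs = 21, matching y values: none (0 points).
  x = 10: rhs = 20, matching y values: none (0 points).
  x = 11: rhs = 10, matching y values: none (0 points).
  x = 12: rhs = 20, matching y values: none (0 points).
  x = 13: rhs = 10, matching y values: none (0 points).
  x = 14: rhs = 9, matching y values: 3, 20 (2 points).
  x = 15: rhs = 0, matching y values: 0 (1 points).
  x = 16: rhs = 12, matching y values: 9, 14 (2 points).
  x = 17: rhs = 5, matching y values: none (0 points).
  x = 18: rhs = 8, matching y values: 10, 13 (2 points).
  x = 19: rhs = 4, matching y values: 2, 21 (2 points).
  x = 20: rhs = 22, matching y values: none (0 points).
  x = 21: rhs = 22, matching y values: none (0 points).
  x = 22: rhs = 10, matching y values: none (0 points).
Total affine count: 19.
Full point count |E(F_23)| = 19 + 1 = 20.
Hasse bound: |20 − (23+1)| = |-4| = 4 ≤ 2√23 ≈ 9.5917 ✓.


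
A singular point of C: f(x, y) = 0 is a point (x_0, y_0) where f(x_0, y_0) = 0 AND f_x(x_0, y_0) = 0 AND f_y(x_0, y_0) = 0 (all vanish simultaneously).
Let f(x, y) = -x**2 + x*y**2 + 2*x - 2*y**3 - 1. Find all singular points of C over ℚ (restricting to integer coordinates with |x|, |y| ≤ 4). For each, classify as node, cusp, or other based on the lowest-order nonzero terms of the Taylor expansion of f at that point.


Singular points: {(1, 0)}; classification: node.

Compute partial derivatives:
  f_x = -2*x + y**2 + 2.
  f_y = 2*x*y - 6*y**2.
Scan x_0 ∈ {−4, ..., 4}. For each x_0, f_y(x_0, y) is a polynomial in y; find its integer roots y ∈ {−4, ..., 4}, then test f_x and f at those candidates.
  x = -4: f_y(-4, y) = -6*y**2 - 8*y; vanishes at y ∈ {0}. (-4, 0): f_x = 10 ≠ 0.
  x = -3: f_y(-3, y) = -6*y**2 - 6*y; vanishes at y ∈ {-1, 0}. (-3, -1): f_x = 9 ≠ 0; (-3, 0): f_x = 8 ≠ 0.
  x = -2: f_y(-2, y) = -6*y**2 - 4*y; vanishes at y ∈ {0}. (-2, 0): f_x = 6 ≠ 0.
  x = -1: f_y(-1, y) = -6*y**2 - 2*y; vanishes at y ∈ {0}. (-1, 0): f_x = 4 ≠ 0.
  x = 0: f_y(0, y) = -6*y**2; vanishes at y ∈ {0}. (0, 0): f_x = 2 ≠ 0.
  x = 1: f_y(1, y) = -6*y**2 + 2*y; vanishes at y ∈ {0}. (1, 0): f_x = 0, f = 0 — SINGULAR.
  x = 2: f_y(2, y) = -6*y**2 + 4*y; vanishes at y ∈ {0}. (2, 0): f_x = -2 ≠ 0.
  x = 3: f_y(3, y) = -6*y**2 + 6*y; vanishes at y ∈ {0, 1}. (3, 0): f_x = -4 ≠ 0; (3, 1): f_x = -3 ≠ 0.
  x = 4: f_y(4, y) = -6*y**2 + 8*y; vanishes at y ∈ {0}. (4, 0): f_x = -6 ≠ 0.
Only singular point on the grid: (1, 0).
Classify: substitute x = 1 + u, y = 0 + v and expand: f = -u**2 + u*v**2 - 2*v**3 + v**2.
No constant or linear terms (consistent with a singular point). Quadratic part: -u**2 + v**2. Cubic part: u*v**2 - 2*v**3.
The quadratic part v**2 - u**2 = (v − u)(v + u) splits into two distinct linear factors, so there are two distinct tangent lines y − 0 = ±(x − 1) — this is a node (ordinary double point).
Classification: node.


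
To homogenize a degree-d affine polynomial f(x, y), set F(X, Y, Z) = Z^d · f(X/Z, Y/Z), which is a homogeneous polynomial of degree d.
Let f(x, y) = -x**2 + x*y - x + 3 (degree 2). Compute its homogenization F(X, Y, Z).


F(X, Y, Z) = -X**2 + X*Y - X*Z + 3*Z**2

deg(f) = 2.
Substitute x = X/Z, y = Y/Z into f, then multiply by Z^2.
  monomial -1·x^2·y^0 ↦ -1·X^2·Y^0·Z^0.
  monomial 1·x^1·y^1 ↦ 1·X^1·Y^1·Z^0.
  monomial -1·x^1·y^0 ↦ -1·X^1·Y^0·Z^1.
  monomial 3·x^0·y^0 ↦ 3·X^0·Y^0·Z^2.
Collecting: F(X, Y, Z) = -X**2 + X*Y - X*Z + 3*Z**2.


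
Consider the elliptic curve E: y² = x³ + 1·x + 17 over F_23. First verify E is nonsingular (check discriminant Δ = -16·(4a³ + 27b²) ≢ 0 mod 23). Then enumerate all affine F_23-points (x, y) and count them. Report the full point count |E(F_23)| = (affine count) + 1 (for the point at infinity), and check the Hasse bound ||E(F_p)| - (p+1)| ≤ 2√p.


Affine points = {(2, 2), (2, 21), (3, 1), (3, 22), (4, 4), (4, 19), (5, 3), (5, 20), (6, 3), (6, 20), (8, 10), (8, 13), (11, 5), (11, 18), (12, 3), (12, 20), (15, 7), (15, 16), (16, 9), (16, 14), (17, 5), (17, 18), (18, 5), (18, 18), (19, 8), (19, 15)}; affine count = 26; |E(F_23)| = 27.

Discriminant check: Δ ∝ 4a³ + 27b² = 4·1³ + 27·17² = 4·1 + 27·289 ≡ 10 (mod 23). Nonzero ⇒ E is nonsingular.
For each x ∈ F_23, compute rhs = x³ + 1·x + 17 mod 23, then count y ∈ F_23 with y² ≡ rhs.
  x = 0: rhs = 17, matching y values: none (0 points).
  x = 1: rhs = 19, matching y values: none (0 points).
  x = 2: rhs = 4, matching y values: 2, 21 (2 points).
  x = 3: rhs = 1, matching y values: 1, 22 (2 points).
  x = 4: rhs = 16, matching y values: 4, 19 (2 points).
  x = 5: rhs = 9, matching y values: 3, 20 (2 points).
  x = 6: rhs = 9, matching y values: 3, 20 (2 points).
  x = 7: rhs = 22, matching y values: none (0 points).
  x = 8: rhs = 8, matching y values: 10, 13 (2 points).
  x = 9: rhs = 19, matching y values: none (0 points).
  x = 10: rhs = 15, matching y values: none (0 points).
  x = 11: rhs = 2, matching y values: 5, 18 (2 points).
  x = 12: rhs = 9, matching y values: 3, 20 (2 points).
  x = 13: rhs = 19, matching y values: none (0 points).
  x = 14: rhs = 15, matching y values: none (0 points).
  x = 15: rhs = 3, matching y values: 7, 16 (2 points).
  x = 16: rhs = 12, matching y values: 9, 14 (2 points).
  x = 17: rhs = 2, matching y values: 5, 18 (2 points).
  x = 18: rhs = 2, matching y values: 5, 18 (2 points).
  x = 19: rhs = 18, matching y values: 8, 15 (2 points).
  x = 20: rhs = 10, matching y values: none (0 points).
  x = 21: rhs = 7, matching y values: none (0 points).
  x = 22: rhs = 15, matching y values: none (0 points).
Total affine count: 26.
Full point count |E(F_23)| = 26 + 1 = 27.
Hasse bound: |27 − (23+1)| = |3| = 3 ≤ 2√23 ≈ 9.5917 ✓.


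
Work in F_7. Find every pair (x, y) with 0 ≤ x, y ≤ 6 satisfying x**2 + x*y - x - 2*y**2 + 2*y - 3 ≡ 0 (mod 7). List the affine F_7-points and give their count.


Affine F_7-points: {(0, 2), (0, 6), (2, 3), (2, 6), (3, 3), (6, 2)}; count = 6.

For each of the 49 pairs (x, y) ∈ F_7², evaluate f(x, y) mod 7. Record the zeros.
  x = 0: [0↦4, 1↦4, 2↦0, 3↦6, 4↦1, 5↦6, 6↦0]  zeros at y ∈ {2, 6}
  x = 1: [0↦4, 1↦5, 2↦2, 3↦2, 4↦5, 5↦4, 6↦6]  zeros at y ∈ ∅
  x = 2: [0↦6, 1↦1, 2↦6, 3↦0, 4↦4, 5↦4, 6↦0]  zeros at y ∈ {3, 6}
  x = 3: [0↦3, 1↦6, 2↦5, 3↦0, 4↦5, 5↦6, 6↦3]  zeros at y ∈ {3}
  x = 4: [0↦2, 1↦6, 2↦6, 3↦2, 4↦1, 5↦3, 6↦1]  zeros at y ∈ ∅
  x = 5: [0↦3, 1↦1, 2↦2, 3↦6, 4↦6, 5↦2, 6↦1]  zeros at y ∈ ∅
  x = 6: [0↦6, 1↦5, 2↦0, 3↦5, 4↦6, 5↦3, 6↦3]  zeros at y ∈ {2}
Collecting zeros: affine points = {(0, 2), (0, 6), (2, 3), (2, 6), (3, 3), (6, 2)}.
Total count |C(F_7)_aff| = 6.


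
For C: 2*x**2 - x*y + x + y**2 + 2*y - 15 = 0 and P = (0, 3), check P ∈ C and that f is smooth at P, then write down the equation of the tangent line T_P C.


Tangent line at P: -2*x + 8*y - 24 = 0.

Step 1: f(0, 3) = 0, so P lies on C.
Step 2: partial derivatives
  f_x(x, y) = 4*x - y + 1, f_y(x, y) = -x + 2*y + 2.
  f_x(P) = -2, f_y(P) = 8 (gradient nonzero, so P is smooth).
Step 3: tangent line at P: -2·(x − 0) + 8·(y − 3) = 0.
Expanding: -2*x + 8*y - 24 = 0.


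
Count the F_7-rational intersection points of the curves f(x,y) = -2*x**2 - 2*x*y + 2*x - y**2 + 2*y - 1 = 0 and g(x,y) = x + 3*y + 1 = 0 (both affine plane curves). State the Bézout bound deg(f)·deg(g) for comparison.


Common zeros: ∅; count = 0; Bézout bound = 2.

deg(f) = 2, deg(g) = 1, so Bézout bound = 2.
Scan x ∈ F_7. For each x, list the y ∈ F_7 with f(x, y) ≡ 0 and those with g(x, y) ≡ 0 (mod 7); the common zeros in that column are the intersection.
  x = 0: f ≡ 0 at y ∈ {1}; g ≡ 0 at y ∈ {2}; common: ∅.
  x = 1: f ≡ 0 at y ∈ ∅; g ≡ 0 at y ∈ {4}; common: ∅.
  x = 2: f ≡ 0 at y ∈ ∅; g ≡ 0 at y ∈ {6}; common: ∅.
  x = 3: f ≡ 0 at y ∈ ∅; g ≡ 0 at y ∈ {1}; common: ∅.
  x = 4: f ≡ 0 at y ∈ ∅; g ≡ 0 at y ∈ {3}; common: ∅.
  x = 5: f ≡ 0 at y ∈ ∅; g ≡ 0 at y ∈ {5}; common: ∅.
  x = 6: f ≡ 0 at y ∈ ∅; g ≡ 0 at y ∈ {0}; common: ∅.
Collecting: common zeros = ∅, so the count is 0.
Comparison with the Bézout bound: 0 ≤ 2 = deg(f)·deg(g), as expected for curves with no common component (the affine F_7-count falls short of the bound because intersections may lie at infinity, over extension fields, or carry multiplicity).


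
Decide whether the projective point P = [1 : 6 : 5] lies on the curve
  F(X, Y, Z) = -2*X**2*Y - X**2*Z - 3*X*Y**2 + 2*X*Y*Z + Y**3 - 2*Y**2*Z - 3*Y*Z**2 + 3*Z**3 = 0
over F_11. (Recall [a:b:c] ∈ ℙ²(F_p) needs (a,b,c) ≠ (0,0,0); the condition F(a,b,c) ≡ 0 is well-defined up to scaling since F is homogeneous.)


F(1,6,5) ≡ 2 (mod 11); P is NOT on the curve.

Evaluate F(1, 6, 5) term-by-term (mod 11).
  -2*X**2*Y ↦ -2·1·6·1 = -12
  -X**2*Z ↦ -1·1·1·5 = -5
  -3*X*Y**2 ↦ -3·1·36·1 = -108
  2*X*Y*Z ↦ 2·1·6·5 = 60
  Y**3 ↦ 1·1·216·1 = 216
  -2*Y**2*Z ↦ -2·1·36·5 = -360
  -3*Y*Z**2 ↦ -3·1·6·25 = -450
  3*Z**3 ↦ 3·1·1·125 = 375
Sum: F(1, 6, 5) = (-12) + (-5) + (-108) + (60) + (216) + (-360) + (-450) + (375) = -284.
Reducing mod 11: -284 ≡ 2 (mod 11).
Since F(a, b, c) ≡ 2 ≠ 0 (mod 11), P does NOT lie on the curve.


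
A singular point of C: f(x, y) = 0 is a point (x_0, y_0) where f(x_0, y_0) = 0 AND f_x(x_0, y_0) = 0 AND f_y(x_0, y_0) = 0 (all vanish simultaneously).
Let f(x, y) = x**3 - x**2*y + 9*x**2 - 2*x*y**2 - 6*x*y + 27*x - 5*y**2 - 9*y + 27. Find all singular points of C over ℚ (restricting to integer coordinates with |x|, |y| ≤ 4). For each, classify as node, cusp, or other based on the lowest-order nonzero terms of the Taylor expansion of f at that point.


Singular points: {(-3, 0)}; classification: cusp.

Compute partial derivatives:
  f_x = 3*x**2 - 2*x*y + 18*x - 2*y**2 - 6*y + 27.
  f_y = -x**2 - 4*x*y - 6*x - 10*y - 9.
Scan x_0 ∈ {−4, ..., 4}. For each x_0, f_y(x_0, y) is a polynomial in y; find its integer roots y ∈ {−4, ..., 4}, then test f_x and f at those candidates.
  x = -4: f_y(-4, y) = 6*y - 1; no integer root y with |y| ≤ 4.
  x = -3: f_y(-3, y) = 2*y; vanishes at y ∈ {0}. (-3, 0): f_x = 0, f = 0 — SINGULAR.
  x = -2: f_y(-2, y) = -2*y - 1; no integer root y with |y| ≤ 4.
  x = -1: f_y(-1, y) = -6*y - 4; no integer root y with |y| ≤ 4.
  x = 0: f_y(0, y) = -10*y - 9; no integer root y with |y| ≤ 4.
  x = 1: f_y(1, y) = -14*y - 16; no integer root y with |y| ≤ 4.
  x = 2: f_y(2, y) = -18*y - 25; no integer root y with |y| ≤ 4.
  x = 3: f_y(3, y) = -22*y - 36; no integer root y with |y| ≤ 4.
  x = 4: f_y(4, y) = -26*y - 49; no integer root y with |y| ≤ 4.
Only singular point on the grid: (-3, 0).
Classify: substitute x = -3 + u, y = 0 + v and expand: f = u**3 - u**2*v - 2*u*v**2 + v**2.
No constant or linear terms (consistent with a singular point). Quadratic part: v**2. Cubic part: u**3 - u**2*v - 2*u*v**2.
The quadratic part v**2 is a perfect square, so there is a single (double) tangent line v = 0, i.e. y = 0. Restricting the cubic part to that line (v = 0) leaves u**3 ≠ 0, so f is not divisible by v and the branch is v² ≈ -u**3 to lowest order — this is a cusp.
Classification: cusp.


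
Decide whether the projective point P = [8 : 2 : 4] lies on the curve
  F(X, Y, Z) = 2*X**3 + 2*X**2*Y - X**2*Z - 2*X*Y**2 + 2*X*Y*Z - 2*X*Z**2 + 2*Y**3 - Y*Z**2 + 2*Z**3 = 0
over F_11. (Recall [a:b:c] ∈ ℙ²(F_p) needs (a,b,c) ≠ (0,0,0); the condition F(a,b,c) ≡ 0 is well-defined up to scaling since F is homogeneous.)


F(8,2,4) ≡ 9 (mod 11); P is NOT on the curve.

Evaluate F(8, 2, 4) term-by-term (mod 11).
  2*X**3 ↦ 2·512·1·1 = 1024
  2*X**2*Y ↦ 2·64·2·1 = 256
  -X**2*Z ↦ -1·64·1·4 = -256
  -2*X*Y**2 ↦ -2·8·4·1 = -64
  2*X*Y*Z ↦ 2·8·2·4 = 128
  -2*X*Z**2 ↦ -2·8·1·16 = -256
  2*Y**3 ↦ 2·1·8·1 = 16
  -Y*Z**2 ↦ -1·1·2·16 = -32
  2*Z**3 ↦ 2·1·1·64 = 128
Sum: F(8, 2, 4) = (1024) + (256) + (-256) + (-64) + (128) + (-256) + (16) + (-32) + (128) = 944.
Reducing mod 11: 944 ≡ 9 (mod 11).
Since F(a, b, c) ≡ 9 ≠ 0 (mod 11), P does NOT lie on the curve.


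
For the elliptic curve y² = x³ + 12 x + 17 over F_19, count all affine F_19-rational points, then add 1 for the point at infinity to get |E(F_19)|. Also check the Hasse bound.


Affine points = {(0, 6), (0, 13), (1, 7), (1, 12), (2, 7), (2, 12), (3, 2), (3, 17), (6, 1), (6, 18), (7, 8), (7, 11), (8, 6), (8, 13), (10, 4), (10, 15), (11, 6), (11, 13), (15, 0), (16, 7), (16, 12), (17, 2), (17, 17), (18, 2), (18, 17)}; affine count = 25; |E(F_19)| = 26.

Discriminant check: Δ ∝ 4a³ + 27b² = 4·12³ + 27·17² = 4·1728 + 27·289 ≡ 9 (mod 19). Nonzero ⇒ E is nonsingular.
For each x ∈ F_19, compute rhs = x³ + 12·x + 17 mod 19, then count y ∈ F_19 with y² ≡ rhs.
  x = 0: rhs = 17, matching y values: 6, 13 (2 points).
  x = 1: rhs = 11, matching y values: 7, 12 (2 points).
  x = 2: rhs = 11, matching y values: 7, 12 (2 points).
  x = 3: rhs = 4, matching y values: 2, 17 (2 points).
  x = 4: rhs = 15, matching y values: none (0 points).
  x = 5: rhs = 12, matching y values: none (0 points).
  x = 6: rhs = 1, matching y values: 1, 18 (2 points).
  x = 7: rhs = 7, matching y values: 8, 11 (2 points).
  x = 8: rhs = 17, matching y values: 6, 13 (2 points).
  x = 9: rhs = 18, matching y values: none (0 points).
  x = 10: rhs = 16, matching y values: 4, 15 (2 points).
  x = 11: rhs = 17, matching y values: 6, 13 (2 points).
  x = 12: rhs = 8, matching y values: none (0 points).
  x = 13: rhs = 14, matching y values: none (0 points).
  x = 14: rhs = 3, matching y values: none (0 points).
  x = 15: rhs = 0, matching y values: 0 (1 points).
  x = 16: rhs = 11, matching y values: 7, 12 (2 points).
  x = 17: rhs = 4, matching y values: 2, 17 (2 points).
  x = 18: rhs = 4, matching y values: 2, 17 (2 points).
Total affine count: 25.
Full point count |E(F_19)| = 25 + 1 = 26.
Hasse bound: |26 − (19+1)| = |6| = 6 ≤ 2√19 ≈ 8.7178 ✓.


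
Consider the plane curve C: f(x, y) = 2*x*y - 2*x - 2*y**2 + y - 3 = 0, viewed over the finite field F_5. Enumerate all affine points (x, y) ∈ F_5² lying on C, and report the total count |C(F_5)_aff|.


Affine F_5-points: {(1, 0), (1, 4), (2, 2), (2, 3)}; count = 4.

For each of the 25 pairs (x, y) ∈ F_5², evaluate f(x, y) mod 5. Record the zeros.
  x = 0: [0↦2, 1↦1, 2↦1, 3↦2, 4↦4]  zeros at y ∈ ∅
  x = 1: [0↦0, 1↦1, 2↦3, 3↦1, 4↦0]  zeros at y ∈ {0, 4}
  x = 2: [0↦3, 1↦1, 2↦0, 3↦0, 4↦1]  zeros at y ∈ {2, 3}
  x = 3: [0↦1, 1↦1, 2↦2, 3↦4, 4↦2]  zeros at y ∈ ∅
  x = 4: [0↦4, 1↦1, 2↦4, 3↦3, 4↦3]  zeros at y ∈ ∅
Collecting zeros: affine points = {(1, 0), (1, 4), (2, 2), (2, 3)}.
Total count |C(F_5)_aff| = 4.


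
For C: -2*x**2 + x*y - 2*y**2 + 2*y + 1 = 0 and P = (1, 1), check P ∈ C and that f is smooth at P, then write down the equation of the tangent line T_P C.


Tangent line at P: -3*x - y + 4 = 0.

Step 1: f(1, 1) = 0, so P lies on C.
Step 2: partial derivatives
  f_x(x, y) = -4*x + y, f_y(x, y) = x - 4*y + 2.
  f_x(P) = -3, f_y(P) = -1 (gradient nonzero, so P is smooth).
Step 3: tangent line at P: -3·(x − 1) + -1·(y − 1) = 0.
Expanding: -3*x - y + 4 = 0.


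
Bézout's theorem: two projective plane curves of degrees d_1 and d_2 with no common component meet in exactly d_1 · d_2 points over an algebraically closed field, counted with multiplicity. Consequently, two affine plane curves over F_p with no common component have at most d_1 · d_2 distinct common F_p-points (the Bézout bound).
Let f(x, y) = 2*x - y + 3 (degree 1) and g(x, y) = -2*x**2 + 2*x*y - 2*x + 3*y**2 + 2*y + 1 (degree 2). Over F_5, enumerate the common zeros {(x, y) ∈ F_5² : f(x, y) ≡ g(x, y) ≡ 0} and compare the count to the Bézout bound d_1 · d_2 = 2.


Common zeros: ∅; count = 0; Bézout bound = 2.

deg(f) = 1, deg(g) = 2, so Bézout bound = 2.
Scan x ∈ F_5. For each x, list the y ∈ F_5 with f(x, y) ≡ 0 and those with g(x, y) ≡ 0 (mod 5); the common zeros in that column are the intersection.
  x = 0: f ≡ 0 at y ∈ {3}; g ≡ 0 at y ∈ ∅; common: ∅.
  x = 1: f ≡ 0 at y ∈ {0}; g ≡ 0 at y ∈ ∅; common: ∅.
  x = 2: f ≡ 0 at y ∈ {2}; g ≡ 0 at y ∈ ∅; common: ∅.
  x = 3: f ≡ 0 at y ∈ {4}; g ≡ 0 at y ∈ {2}; common: ∅.
  x = 4: f ≡ 0 at y ∈ {1}; g ≡ 0 at y ∈ ∅; common: ∅.
Collecting: common zeros = ∅, so the count is 0.
Comparison with the Bézout bound: 0 ≤ 2 = deg(f)·deg(g), as expected for curves with no common component (the affine F_5-count falls short of the bound because intersections may lie at infinity, over extension fields, or carry multiplicity).


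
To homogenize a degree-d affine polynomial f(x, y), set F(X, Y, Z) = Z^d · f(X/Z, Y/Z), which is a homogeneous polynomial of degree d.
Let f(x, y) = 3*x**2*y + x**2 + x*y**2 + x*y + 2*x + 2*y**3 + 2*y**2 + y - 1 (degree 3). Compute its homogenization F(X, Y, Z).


F(X, Y, Z) = 3*X**2*Y + X**2*Z + X*Y**2 + X*Y*Z + 2*X*Z**2 + 2*Y**3 + 2*Y**2*Z + Y*Z**2 - Z**3

deg(f) = 3.
Substitute x = X/Z, y = Y/Z into f, then multiply by Z^3.
  monomial 3·x^2·y^1 ↦ 3·X^2·Y^1·Z^0.
  monomial 1·x^2·y^0 ↦ 1·X^2·Y^0·Z^1.
  monomial 1·x^1·y^2 ↦ 1·X^1·Y^2·Z^0.
  monomial 1·x^1·y^1 ↦ 1·X^1·Y^1·Z^1.
  monomial 2·x^1·y^0 ↦ 2·X^1·Y^0·Z^2.
  monomial 2·x^0·y^3 ↦ 2·X^0·Y^3·Z^0.
  monomial 2·x^0·y^2 ↦ 2·X^0·Y^2·Z^1.
  monomial 1·x^0·y^1 ↦ 1·X^0·Y^1·Z^2.
  monomial -1·x^0·y^0 ↦ -1·X^0·Y^0·Z^3.
Collecting: F(X, Y, Z) = 3*X**2*Y + X**2*Z + X*Y**2 + X*Y*Z + 2*X*Z**2 + 2*Y**3 + 2*Y**2*Z + Y*Z**2 - Z**3.


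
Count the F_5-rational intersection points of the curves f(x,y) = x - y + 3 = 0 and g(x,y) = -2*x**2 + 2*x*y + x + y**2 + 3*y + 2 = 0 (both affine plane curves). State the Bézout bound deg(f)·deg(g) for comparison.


Common zeros: {(0, 3), (4, 2)}; count = 2; Bézout bound = 2.

deg(f) = 1, deg(g) = 2, so Bézout bound = 2.
Scan x ∈ F_5. For each x, list the y ∈ F_5 with f(x, y) ≡ 0 and those with g(x, y) ≡ 0 (mod 5); the common zeros in that column are the intersection.
  x = 0: f ≡ 0 at y ∈ {3}; g ≡ 0 at y ∈ {3, 4}; common: {3}.
  x = 1: f ≡ 0 at y ∈ {4}; g ≡ 0 at y ∈ {2, 3}; common: ∅.
  x = 2: f ≡ 0 at y ∈ {0}; g ≡ 0 at y ∈ {4}; common: ∅.
  x = 3: f ≡ 0 at y ∈ {1}; g ≡ 0 at y ∈ ∅; common: ∅.
  x = 4: f ≡ 0 at y ∈ {2}; g ≡ 0 at y ∈ {2}; common: {2}.
Collecting: common zeros = {(0, 3), (4, 2)}, so the count is 2.
Comparison with the Bézout bound: 2 ≤ 2 = deg(f)·deg(g), as expected for curves with no common component (the bound is attained).


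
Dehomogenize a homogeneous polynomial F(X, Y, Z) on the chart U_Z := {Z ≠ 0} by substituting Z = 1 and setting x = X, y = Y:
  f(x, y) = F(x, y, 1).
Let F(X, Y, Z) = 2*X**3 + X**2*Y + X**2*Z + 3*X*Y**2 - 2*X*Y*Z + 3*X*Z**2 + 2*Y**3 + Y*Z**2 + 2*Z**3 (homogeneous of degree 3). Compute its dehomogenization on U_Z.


f(x, y) = 2*x**3 + x**2*y + x**2 + 3*x*y**2 - 2*x*y + 3*x + 2*y**3 + y + 2

On U_Z we set Z = 1. Each monomial c·X^i·Y^j·Z^k in F becomes c·x^i·y^j·1^k = c·x^i·y^j.
Substituting Z = 1: F(X, Y, 1) = 2*x**3 + x**2*y + x**2 + 3*x*y**2 - 2*x*y + 3*x + 2*y**3 + y + 2.
Note: deg(f) ≤ deg(F) = 3; strict inequality happens when F is divisible by Z (lost terms).


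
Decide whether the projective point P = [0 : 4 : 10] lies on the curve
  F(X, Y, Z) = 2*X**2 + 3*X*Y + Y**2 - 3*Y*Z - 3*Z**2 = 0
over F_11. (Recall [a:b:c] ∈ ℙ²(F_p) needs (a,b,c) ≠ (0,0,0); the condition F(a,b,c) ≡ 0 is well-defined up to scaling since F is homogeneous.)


F(0,4,10) ≡ 3 (mod 11); P is NOT on the curve.

Evaluate F(0, 4, 10) term-by-term (mod 11).
  2*X**2 ↦ 2·0·1·1 = 0
  3*X*Y ↦ 3·0·4·1 = 0
  Y**2 ↦ 1·1·16·1 = 16
  -3*Y*Z ↦ -3·1·4·10 = -120
  -3*Z**2 ↦ -3·1·1·100 = -300
Sum: F(0, 4, 10) = (0) + (0) + (16) + (-120) + (-300) = -404.
Reducing mod 11: -404 ≡ 3 (mod 11).
Since F(a, b, c) ≡ 3 ≠ 0 (mod 11), P does NOT lie on the curve.


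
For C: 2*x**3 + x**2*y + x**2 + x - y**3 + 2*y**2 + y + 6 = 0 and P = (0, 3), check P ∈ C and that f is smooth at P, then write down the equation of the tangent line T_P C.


Tangent line at P: x - 14*y + 42 = 0.

Step 1: f(0, 3) = 0, so P lies on C.
Step 2: partial derivatives
  f_x(x, y) = 6*x**2 + 2*x*y + 2*x + 1, f_y(x, y) = x**2 - 3*y**2 + 4*y + 1.
  f_x(P) = 1, f_y(P) = -14 (gradient nonzero, so P is smooth).
Step 3: tangent line at P: 1·(x − 0) + -14·(y − 3) = 0.
Expanding: x - 14*y + 42 = 0.


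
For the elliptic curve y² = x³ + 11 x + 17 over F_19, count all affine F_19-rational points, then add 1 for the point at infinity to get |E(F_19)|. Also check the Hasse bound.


Affine points = {(0, 6), (0, 13), (2, 3), (2, 16), (3, 1), (3, 18), (4, 7), (4, 12), (5, 8), (5, 11), (7, 0), (8, 3), (8, 16), (9, 3), (9, 16), (10, 5), (10, 14), (11, 5), (11, 14), (13, 1), (13, 18), (15, 2), (15, 17), (17, 5), (17, 14), (18, 9), (18, 10)}; affine count = 27; |E(F_19)| = 28.

Discriminant check: Δ ∝ 4a³ + 27b² = 4·11³ + 27·17² = 4·1331 + 27·289 ≡ 17 (mod 19). Nonzero ⇒ E is nonsingular.
For each x ∈ F_19, compute rhs = x³ + 11·x + 17 mod 19, then count y ∈ F_19 with y² ≡ rhs.
  x = 0: rhs = 17, matching y values: 6, 13 (2 points).
  x = 1: rhs = 10, matching y values: none (0 points).
  x = 2: rhs = 9, matching y values: 3, 16 (2 points).
  x = 3: rhs = 1, matching y values: 1, 18 (2 points).
  x = 4: rhs = 11, matching y values: 7, 12 (2 points).
  x = 5: rhs = 7, matching y values: 8, 11 (2 points).
  x = 6: rhs = 14, matching y values: none (0 points).
  x = 7: rhs = 0, matching y values: 0 (1 points).
  x = 8: rhs = 9, matching y values: 3, 16 (2 points).
  x = 9: rhs = 9, matching y values: 3, 16 (2 points).
  x = 10: rhs = 6, matching y values: 5, 14 (2 points).
  x = 11: rhs = 6, matching y values: 5, 14 (2 points).
  x = 12: rhs = 15, matching y values: none (0 points).
  x = 13: rhs = 1, matching y values: 1, 18 (2 points).
  x = 14: rhs = 8, matching y values: none (0 points).
  x = 15: rhs = 4, matching y values: 2, 17 (2 points).
  x = 16: rhs = 14, matching y values: none (0 points).
  x = 17: rhs = 6, matching y values: 5, 14 (2 points).
  x = 18: rhs = 5, matching y values: 9, 10 (2 points).
Total affine count: 27.
Full point count |E(F_19)| = 27 + 1 = 28.
Hasse bound: |28 − (19+1)| = |8| = 8 ≤ 2√19 ≈ 8.7178 ✓.


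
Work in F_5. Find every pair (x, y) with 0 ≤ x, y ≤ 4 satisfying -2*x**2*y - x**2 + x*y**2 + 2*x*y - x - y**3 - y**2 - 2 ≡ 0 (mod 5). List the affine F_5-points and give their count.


Affine F_5-points: {(1, 1), (2, 2), (3, 1)}; count = 3.

For each of the 25 pairs (x, y) ∈ F_5², evaluate f(x, y) mod 5. Record the zeros.
  x = 0: [0↦3, 1↦1, 2↦1, 3↦2, 4↦3]  zeros at y ∈ ∅
  x = 1: [0↦1, 1↦0, 2↦3, 3↦4, 4↦2]  zeros at y ∈ {1}
  x = 2: [0↦2, 1↦3, 2↦0, 3↦2, 4↦3]  zeros at y ∈ {2}
  x = 3: [0↦1, 1↦0, 2↦2, 3↦1, 4↦1]  zeros at y ∈ {1}
  x = 4: [0↦3, 1↦1, 2↦4, 3↦1, 4↦1]  zeros at y ∈ ∅
Collecting zeros: affine points = {(1, 1), (2, 2), (3, 1)}.
Total count |C(F_5)_aff| = 3.


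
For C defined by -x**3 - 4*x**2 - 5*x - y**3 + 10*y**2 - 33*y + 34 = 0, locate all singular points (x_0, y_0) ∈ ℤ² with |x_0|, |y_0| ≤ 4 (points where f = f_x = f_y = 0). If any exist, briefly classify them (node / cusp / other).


Singular points: {(-1, 3)}; classification: node.

Compute partial derivatives:
  f_x = -3*x**2 - 8*x - 5.
  f_y = -3*y**2 + 20*y - 33.
Scan x_0 ∈ {−4, ..., 4}. For each x_0, f_y(x_0, y) is a polynomial in y; find its integer roots y ∈ {−4, ..., 4}, then test f_x and f at those candidates.
  x = -4: f_y(-4, y) = -3*y**2 + 20*y - 33; vanishes at y ∈ {3}. (-4, 3): f_x = -21 ≠ 0.
  x = -3: f_y(-3, y) = -3*y**2 + 20*y - 33; vanishes at y ∈ {3}. (-3, 3): f_x = -8 ≠ 0.
  x = -2: f_y(-2, y) = -3*y**2 + 20*y - 33; vanishes at y ∈ {3}. (-2, 3): f_x = -1 ≠ 0.
  x = -1: f_y(-1, y) = -3*y**2 + 20*y - 33; vanishes at y ∈ {3}. (-1, 3): f_x = 0, f = 0 — SINGULAR.
  x = 0: f_y(0, y) = -3*y**2 + 20*y - 33; vanishes at y ∈ {3}. (0, 3): f_x = -5 ≠ 0.
  x = 1: f_y(1, y) = -3*y**2 + 20*y - 33; vanishes at y ∈ {3}. (1, 3): f_x = -16 ≠ 0.
  x = 2: f_y(2, y) = -3*y**2 + 20*y - 33; vanishes at y ∈ {3}. (2, 3): f_x = -33 ≠ 0.
  x = 3: f_y(3, y) = -3*y**2 + 20*y - 33; vanishes at y ∈ {3}. (3, 3): f_x = -56 ≠ 0.
  x = 4: f_y(4, y) = -3*y**2 + 20*y - 33; vanishes at y ∈ {3}. (4, 3): f_x = -85 ≠ 0.
Only singular point on the grid: (-1, 3).
Classify: substitute x = -1 + u, y = 3 + v and expand: f = -u**3 - u**2 - v**3 + v**2.
No constant or linear terms (consistent with a singular point). Quadratic part: -u**2 + v**2. Cubic part: -u**3 - v**3.
The quadratic part v**2 - u**2 = (v − u)(v + u) splits into two distinct linear factors, so there are two distinct tangent lines y − 3 = ±(x − -1) — this is a node (ordinary double point).
Classification: node.


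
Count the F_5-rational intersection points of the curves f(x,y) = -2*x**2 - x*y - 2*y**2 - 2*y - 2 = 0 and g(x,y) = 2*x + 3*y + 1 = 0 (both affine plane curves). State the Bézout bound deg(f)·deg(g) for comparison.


Common zeros: {(2, 0)}; count = 1; Bézout bound = 2.

deg(f) = 2, deg(g) = 1, so Bézout bound = 2.
Scan x ∈ F_5. For each x, list the y ∈ F_5 with f(x, y) ≡ 0 and those with g(x, y) ≡ 0 (mod 5); the common zeros in that column are the intersection.
  x = 0: f ≡ 0 at y ∈ ∅; g ≡ 0 at y ∈ {3}; common: ∅.
  x = 1: f ≡ 0 at y ∈ ∅; g ≡ 0 at y ∈ {4}; common: ∅.
  x = 2: f ≡ 0 at y ∈ {0, 3}; g ≡ 0 at y ∈ {0}; common: {0}.
  x = 3: f ≡ 0 at y ∈ {0}; g ≡ 0 at y ∈ {1}; common: ∅.
  x = 4: f ≡ 0 at y ∈ {3, 4}; g ≡ 0 at y ∈ {2}; common: ∅.
Collecting: common zeros = {(2, 0)}, so the count is 1.
Comparison with the Bézout bound: 1 ≤ 2 = deg(f)·deg(g), as expected for curves with no common component (the affine F_5-count falls short of the bound because intersections may lie at infinity, over extension fields, or carry multiplicity).


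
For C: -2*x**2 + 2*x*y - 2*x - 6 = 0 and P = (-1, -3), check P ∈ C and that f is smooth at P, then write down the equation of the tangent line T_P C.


Tangent line at P: -4*x - 2*y - 10 = 0.

Step 1: f(-1, -3) = 0, so P lies on C.
Step 2: partial derivatives
  f_x(x, y) = -4*x + 2*y - 2, f_y(x, y) = 2*x.
  f_x(P) = -4, f_y(P) = -2 (gradient nonzero, so P is smooth).
Step 3: tangent line at P: -4·(x − -1) + -2·(y − -3) = 0.
Expanding: -4*x - 2*y - 10 = 0.


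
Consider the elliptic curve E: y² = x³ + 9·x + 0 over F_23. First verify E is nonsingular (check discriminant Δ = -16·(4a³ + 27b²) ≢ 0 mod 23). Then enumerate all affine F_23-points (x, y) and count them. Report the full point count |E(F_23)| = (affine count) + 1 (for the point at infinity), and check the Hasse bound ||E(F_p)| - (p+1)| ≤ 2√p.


Affine points = {(0, 0), (2, 7), (2, 16), (3, 10), (3, 13), (4, 10), (4, 13), (5, 3), (5, 20), (8, 3), (8, 20), (10, 3), (10, 20), (11, 2), (11, 21), (14, 8), (14, 15), (16, 10), (16, 13), (17, 11), (17, 12), (22, 6), (22, 17)}; affine count = 23; |E(F_23)| = 24.

Discriminant check: Δ ∝ 4a³ + 27b² = 4·9³ + 27·0² = 4·729 + 27·0 ≡ 18 (mod 23). Nonzero ⇒ E is nonsingular.
For each x ∈ F_23, compute rhs = x³ + 9·x + 0 mod 23, then count y ∈ F_23 with y² ≡ rhs.
  x = 0: rhs = 0, matching y values: 0 (1 points).
  x = 1: rhs = 10, matching y values: none (0 points).
  x = 2: rhs = 3, matching y values: 7, 16 (2 points).
  x = 3: rhs = 8, matching y values: 10, 13 (2 points).
  x = 4: rhs = 8, matching y values: 10, 13 (2 points).
  x = 5: rhs = 9, matching y values: 3, 20 (2 points).
  x = 6: rhs = 17, matching y values: none (0 points).
  x = 7: rhs = 15, matching y values: none (0 points).
  x = 8: rhs = 9, matching y values: 3, 20 (2 points).
  x = 9: rhs = 5, matching y values: none (0 points).
  x = 10: rhs = 9, matching y values: 3, 20 (2 points).
  x = 11: rhs = 4, matching y values: 2, 21 (2 points).
  x = 12: rhs = 19, matching y values: none (0 points).
  x = 13: rhs = 14, matching y values: none (0 points).
  x = 14: rhs = 18, matching y values: 8, 15 (2 points).
  x = 15: rhs = 14, matching y values: none (0 points).
  x = 16: rhs = 8, matching y values: 10, 13 (2 points).
  x = 17: rhs = 6, matching y values: 11, 12 (2 points).
  x = 18: rhs = 14, matching y values: none (0 points).
  x = 19: rhs = 15, matching y values: none (0 points).
  x = 20: rhs = 15, matching y values: none (0 points).
  x = 21: rhs = 20, matching y values: none (0 points).
  x = 22: rhs = 13, matching y values: 6, 17 (2 points).
Total affine count: 23.
Full point count |E(F_23)| = 23 + 1 = 24.
Hasse bound: |24 − (23+1)| = |0| = 0 ≤ 2√23 ≈ 9.5917 ✓.


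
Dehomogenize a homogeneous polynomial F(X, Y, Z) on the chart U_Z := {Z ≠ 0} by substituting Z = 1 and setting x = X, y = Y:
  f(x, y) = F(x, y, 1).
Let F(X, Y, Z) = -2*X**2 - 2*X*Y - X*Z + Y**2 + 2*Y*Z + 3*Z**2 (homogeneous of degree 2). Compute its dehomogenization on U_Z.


f(x, y) = -2*x**2 - 2*x*y - x + y**2 + 2*y + 3

On U_Z we set Z = 1. Each monomial c·X^i·Y^j·Z^k in F becomes c·x^i·y^j·1^k = c·x^i·y^j.
Substituting Z = 1: F(X, Y, 1) = -2*x**2 - 2*x*y - x + y**2 + 2*y + 3.
Note: deg(f) ≤ deg(F) = 2; strict inequality happens when F is divisible by Z (lost terms).


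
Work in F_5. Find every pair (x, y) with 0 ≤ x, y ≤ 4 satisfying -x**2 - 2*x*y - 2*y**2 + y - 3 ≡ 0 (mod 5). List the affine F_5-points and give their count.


Affine F_5-points: {(1, 3), (1, 4), (3, 2), (3, 3)}; count = 4.

For each of the 25 pairs (x, y) ∈ F_5², evaluate f(x, y) mod 5. Record the zeros.
  x = 0: [0↦2, 1↦1, 2↦1, 3↦2, 4↦4]  zeros at y ∈ ∅
  x = 1: [0↦1, 1↦3, 2↦1, 3↦0, 4↦0]  zeros at y ∈ {3, 4}
  x = 2: [0↦3, 1↦3, 2↦4, 3↦1, 4↦4]  zeros at y ∈ ∅
  x = 3: [0↦3, 1↦1, 2↦0, 3↦0, 4↦1]  zeros at y ∈ {2, 3}
  x = 4: [0↦1, 1↦2, 2↦4, 3↦2, 4↦1]  zeros at y ∈ ∅
Collecting zeros: affine points = {(1, 3), (1, 4), (3, 2), (3, 3)}.
Total count |C(F_5)_aff| = 4.


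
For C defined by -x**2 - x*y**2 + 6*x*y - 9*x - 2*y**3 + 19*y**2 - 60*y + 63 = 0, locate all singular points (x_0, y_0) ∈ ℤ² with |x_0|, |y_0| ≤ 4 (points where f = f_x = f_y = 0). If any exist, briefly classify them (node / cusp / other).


Singular points: {(0, 3)}; classification: node.

Compute partial derivatives:
  f_x = -2*x - y**2 + 6*y - 9.
  f_y = -2*x*y + 6*x - 6*y**2 + 38*y - 60.
Scan x_0 ∈ {−4, ..., 4}. For each x_0, f_y(x_0, y) is a polynomial in y; find its integer roots y ∈ {−4, ..., 4}, then test f_x and f at those candidates.
  x = -4: f_y(-4, y) = -6*y**2 + 46*y - 84; vanishes at y ∈ {3}. (-4, 3): f_x = 8 ≠ 0.
  x = -3: f_y(-3, y) = -6*y**2 + 44*y - 78; vanishes at y ∈ {3}. (-3, 3): f_x = 6 ≠ 0.
  x = -2: f_y(-2, y) = -6*y**2 + 42*y - 72; vanishes at y ∈ {3, 4}. (-2, 3): f_x = 4 ≠ 0; (-2, 4): f_x = 3 ≠ 0.
  x = -1: f_y(-1, y) = -6*y**2 + 40*y - 66; vanishes at y ∈ {3}. (-1, 3): f_x = 2 ≠ 0.
  x = 0: f_y(0, y) = -6*y**2 + 38*y - 60; vanishes at y ∈ {3}. (0, 3): f_x = 0, f = 0 — SINGULAR.
  x = 1: f_y(1, y) = -6*y**2 + 36*y - 54; vanishes at y ∈ {3}. (1, 3): f_x = -2 ≠ 0.
  x = 2: f_y(2, y) = -6*y**2 + 34*y - 48; vanishes at y ∈ {3}. (2, 3): f_x = -4 ≠ 0.
  x = 3: f_y(3, y) = -6*y**2 + 32*y - 42; vanishes at y ∈ {3}. (3, 3): f_x = -6 ≠ 0.
  x = 4: f_y(4, y) = -6*y**2 + 30*y - 36; vanishes at y ∈ {2, 3}. (4, 2): f_x = -9 ≠ 0; (4, 3): f_x = -8 ≠ 0.
Only singular point on the grid: (0, 3).
Classify: substitute x = 0 + u, y = 3 + v and expand: f = -u**2 - u*v**2 - 2*v**3 + v**2.
No constant or linear terms (consistent with a singular point). Quadratic part: -u**2 + v**2. Cubic part: -u*v**2 - 2*v**3.
The quadratic part v**2 - u**2 = (v − u)(v + u) splits into two distinct linear factors, so there are two distinct tangent lines y − 3 = ±(x − 0) — this is a node (ordinary double point).
Classification: node.


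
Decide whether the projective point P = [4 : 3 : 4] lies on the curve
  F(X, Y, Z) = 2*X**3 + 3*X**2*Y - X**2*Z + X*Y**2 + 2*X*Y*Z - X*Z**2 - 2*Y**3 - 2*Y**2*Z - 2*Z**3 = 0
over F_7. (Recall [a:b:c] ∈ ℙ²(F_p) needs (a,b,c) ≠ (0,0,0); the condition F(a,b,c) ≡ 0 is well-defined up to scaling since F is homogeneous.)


F(4,3,4) ≡ 1 (mod 7); P is NOT on the curve.

Evaluate F(4, 3, 4) term-by-term (mod 7).
  2*X**3 ↦ 2·64·1·1 = 128
  3*X**2*Y ↦ 3·16·3·1 = 144
  -X**2*Z ↦ -1·16·1·4 = -64
  X*Y**2 ↦ 1·4·9·1 = 36
  2*X*Y*Z ↦ 2·4·3·4 = 96
  -X*Z**2 ↦ -1·4·1·16 = -64
  -2*Y**3 ↦ -2·1·27·1 = -54
  -2*Y**2*Z ↦ -2·1·9·4 = -72
  -2*Z**3 ↦ -2·1·1·64 = -128
Sum: F(4, 3, 4) = (128) + (144) + (-64) + (36) + (96) + (-64) + (-54) + (-72) + (-128) = 22.
Reducing mod 7: 22 ≡ 1 (mod 7).
Since F(a, b, c) ≡ 1 ≠ 0 (mod 7), P does NOT lie on the curve.


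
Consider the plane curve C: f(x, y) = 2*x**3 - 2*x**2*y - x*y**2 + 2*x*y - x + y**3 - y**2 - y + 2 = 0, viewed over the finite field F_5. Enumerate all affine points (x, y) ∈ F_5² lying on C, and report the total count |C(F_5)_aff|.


Affine F_5-points: {(3, 3), (4, 4)}; count = 2.

For each of the 25 pairs (x, y) ∈ F_5², evaluate f(x, y) mod 5. Record the zeros.
  x = 0: [0↦2, 1↦1, 2↦4, 3↦2, 4↦1]  zeros at y ∈ ∅
  x = 1: [0↦3, 1↦1, 2↦1, 3↦4, 4↦1]  zeros at y ∈ ∅
  x = 2: [0↦1, 1↦4, 2↦2, 3↦1, 4↦2]  zeros at y ∈ ∅
  x = 3: [0↦3, 1↦2, 2↦4, 3↦0, 4↦1]  zeros at y ∈ {3}
  x = 4: [0↦1, 1↦2, 2↦4, 3↦3, 4↦0]  zeros at y ∈ {4}
Collecting zeros: affine points = {(3, 3), (4, 4)}.
Total count |C(F_5)_aff| = 2.


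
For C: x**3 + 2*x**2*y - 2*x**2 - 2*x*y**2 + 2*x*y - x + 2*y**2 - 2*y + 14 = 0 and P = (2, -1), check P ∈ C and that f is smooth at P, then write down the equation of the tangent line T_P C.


Tangent line at P: -9*x + 14*y + 32 = 0.

Step 1: f(2, -1) = 0, so P lies on C.
Step 2: partial derivatives
  f_x(x, y) = 3*x**2 + 4*x*y - 4*x - 2*y**2 + 2*y - 1, f_y(x, y) = 2*x**2 - 4*x*y + 2*x + 4*y - 2.
  f_x(P) = -9, f_y(P) = 14 (gradient nonzero, so P is smooth).
Step 3: tangent line at P: -9·(x − 2) + 14·(y − -1) = 0.
Expanding: -9*x + 14*y + 32 = 0.


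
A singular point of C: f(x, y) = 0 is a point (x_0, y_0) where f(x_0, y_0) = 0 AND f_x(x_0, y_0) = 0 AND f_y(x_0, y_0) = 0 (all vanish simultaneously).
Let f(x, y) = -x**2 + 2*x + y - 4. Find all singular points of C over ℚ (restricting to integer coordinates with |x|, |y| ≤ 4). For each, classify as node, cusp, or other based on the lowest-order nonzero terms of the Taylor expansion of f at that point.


No singular points in the scanned grid; C is smooth there.

Compute partial derivatives:
  f_x = 2 - 2*x.
  f_y = 1.
f_y = 1 is a nonzero constant, so f_y never vanishes: no point (x, y) can satisfy f = f_x = f_y = 0. In particular no (x, y) ∈ {−4, ..., 4}² is singular; the curve is smooth.


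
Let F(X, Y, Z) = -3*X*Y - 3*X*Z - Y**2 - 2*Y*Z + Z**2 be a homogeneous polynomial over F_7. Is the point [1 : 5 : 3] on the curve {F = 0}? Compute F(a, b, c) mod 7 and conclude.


F(1,5,3) ≡ 0 (mod 7); P is on the curve.

Evaluate F(1, 5, 3) term-by-term (mod 7).
  -3*X*Y ↦ -3·1·5·1 = -15
  -3*X*Z ↦ -3·1·1·3 = -9
  -Y**2 ↦ -1·1·25·1 = -25
  -2*Y*Z ↦ -2·1·5·3 = -30
  Z**2 ↦ 1·1·1·9 = 9
Sum: F(1, 5, 3) = (-15) + (-9) + (-25) + (-30) + (9) = -70.
Reducing mod 7: -70 ≡ 0 (mod 7).
Since F(a, b, c) ≡ 0 (mod 7), P lies on the curve.


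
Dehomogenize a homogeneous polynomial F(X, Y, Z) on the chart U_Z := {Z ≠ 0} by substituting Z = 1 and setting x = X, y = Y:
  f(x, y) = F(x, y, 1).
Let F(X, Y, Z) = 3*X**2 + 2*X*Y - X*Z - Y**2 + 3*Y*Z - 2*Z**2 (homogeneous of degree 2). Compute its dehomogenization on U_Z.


f(x, y) = 3*x**2 + 2*x*y - x - y**2 + 3*y - 2

On U_Z we set Z = 1. Each monomial c·X^i·Y^j·Z^k in F becomes c·x^i·y^j·1^k = c·x^i·y^j.
Substituting Z = 1: F(X, Y, 1) = 3*x**2 + 2*x*y - x - y**2 + 3*y - 2.
Note: deg(f) ≤ deg(F) = 2; strict inequality happens when F is divisible by Z (lost terms).


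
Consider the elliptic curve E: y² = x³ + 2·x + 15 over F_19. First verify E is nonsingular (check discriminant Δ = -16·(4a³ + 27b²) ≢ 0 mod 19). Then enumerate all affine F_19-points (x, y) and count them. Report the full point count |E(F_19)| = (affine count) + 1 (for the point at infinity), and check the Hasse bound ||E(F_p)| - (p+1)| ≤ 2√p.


Affine points = {(4, 7), (4, 12), (5, 6), (5, 13), (7, 7), (7, 12), (8, 7), (8, 12), (10, 3), (10, 16), (11, 0), (12, 0), (15, 0), (16, 1), (16, 18)}; affine count = 15; |E(F_19)| = 16.

Discriminant check: Δ ∝ 4a³ + 27b² = 4·2³ + 27·15² = 4·8 + 27·225 ≡ 8 (mod 19). Nonzero ⇒ E is nonsingular.
For each x ∈ F_19, compute rhs = x³ + 2·x + 15 mod 19, then count y ∈ F_19 with y² ≡ rhs.
  x = 0: rhs = 15, matching y values: none (0 points).
  x = 1: rhs = 18, matching y values: none (0 points).
  x = 2: rhs = 8, matching y values: none (0 points).
  x = 3: rhs = 10, matching y values: none (0 points).
  x = 4: rhs = 11, matching y values: 7, 12 (2 points).
  x = 5: rhs = 17, matching y values: 6, 13 (2 points).
  x = 6: rhs = 15, matching y values: none (0 points).
  x = 7: rhs = 11, matching y values: 7, 12 (2 points).
  x = 8: rhs = 11, matching y values: 7, 12 (2 points).
  x = 9: rhs = 2, matching y values: none (0 points).
  x = 10: rhs = 9, matching y values: 3, 16 (2 points).
  x = 11: rhs = 0, matching y values: 0 (1 points).
  x = 12: rhs = 0, matching y values: 0 (1 points).
  x = 13: rhs = 15, matching y values: none (0 points).
  x = 14: rhs = 13, matching y values: none (0 points).
  x = 15: rhs = 0, matching y values: 0 (1 points).
  x = 16: rhs = 1, matching y values: 1, 18 (2 points).
  x = 17: rhs = 3, matching y values: none (0 points).
  x = 18: rhs = 12, matching y values: none (0 points).
Total affine count: 15.
Full point count |E(F_19)| = 15 + 1 = 16.
Hasse bound: |16 − (19+1)| = |-4| = 4 ≤ 2√19 ≈ 8.7178 ✓.


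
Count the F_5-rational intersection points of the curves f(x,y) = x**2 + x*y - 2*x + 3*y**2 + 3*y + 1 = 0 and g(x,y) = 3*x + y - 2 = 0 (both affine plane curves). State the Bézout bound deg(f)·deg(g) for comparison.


Common zeros: ∅; count = 0; Bézout bound = 2.

deg(f) = 2, deg(g) = 1, so Bézout bound = 2.
Scan x ∈ F_5. For each x, list the y ∈ F_5 with f(x, y) ≡ 0 and those with g(x, y) ≡ 0 (mod 5); the common zeros in that column are the intersection.
  x = 0: f ≡ 0 at y ∈ ∅; g ≡ 0 at y ∈ {2}; common: ∅.
  x = 1: f ≡ 0 at y ∈ {0, 2}; g ≡ 0 at y ∈ {4}; common: ∅.
  x = 2: f ≡ 0 at y ∈ ∅; g ≡ 0 at y ∈ {1}; common: ∅.
  x = 3: f ≡ 0 at y ∈ ∅; g ≡ 0 at y ∈ {3}; common: ∅.
  x = 4: f ≡ 0 at y ∈ {2, 4}; g ≡ 0 at y ∈ {0}; common: ∅.
Collecting: common zeros = ∅, so the count is 0.
Comparison with the Bézout bound: 0 ≤ 2 = deg(f)·deg(g), as expected for curves with no common component (the affine F_5-count falls short of the bound because intersections may lie at infinity, over extension fields, or carry multiplicity).
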